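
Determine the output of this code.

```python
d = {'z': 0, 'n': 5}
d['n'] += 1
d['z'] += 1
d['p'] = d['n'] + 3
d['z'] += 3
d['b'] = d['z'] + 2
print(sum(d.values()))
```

25

d['n'] = 5+1 = 6 → {'z': 0, 'n': 6}
d['z'] = 0+1 = 1 → {'z': 1, 'n': 6}
d['p'] = d['n']+3 = 9 → {'z': 1, 'n': 6, 'p': 9}
d['z'] = 1+3 = 4 → {'z': 4, 'n': 6, 'p': 9}
d['b'] = d['z']+2 = 6 → {'z': 4, 'n': 6, 'p': 9, 'b': 6}
sum of values = 25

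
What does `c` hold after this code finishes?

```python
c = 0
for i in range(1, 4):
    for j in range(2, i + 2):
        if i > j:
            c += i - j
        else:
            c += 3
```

i=1,j=2: not 1>2, c = 0+3 = 3
i=2,j=2: not 2>2, c = 3+3 = 6
i=2,j=3: not 2>3, c = 6+3 = 9
i=3,j=2: 3>2, c = 9+1 = 10
i=3,j=3: not 3>3, c = 10+3 = 13
i=3,j=4: not 3>4, c = 13+3 = 16

16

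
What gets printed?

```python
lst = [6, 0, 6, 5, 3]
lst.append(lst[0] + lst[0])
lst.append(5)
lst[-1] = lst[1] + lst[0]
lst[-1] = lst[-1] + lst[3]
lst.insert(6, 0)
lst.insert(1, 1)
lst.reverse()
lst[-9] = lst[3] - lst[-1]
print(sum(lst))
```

30

append lst[0]+lst[0] = 6+6 = 12 → [6, 0, 6, 5, 3, 12]
append 5 → [6, 0, 6, 5, 3, 12, 5]
lst[-1] = lst[1]+lst[0] = 0+6 = 6 → [6, 0, 6, 5, 3, 12, 6]
lst[-1] = lst[-1]+lst[3] = 6+5 = 11 → [6, 0, 6, 5, 3, 12, 11]
insert 0 at 6 → [6, 0, 6, 5, 3, 12, 0, 11]
insert 1 at 1 → [6, 1, 0, 6, 5, 3, 12, 0, 11]
reverse → [11, 0, 12, 3, 5, 6, 0, 1, 6]
lst[-9] = lst[3]-lst[-1] = 3-6 = -3 → [-3, 0, 12, 3, 5, 6, 0, 1, 6]
sum = 30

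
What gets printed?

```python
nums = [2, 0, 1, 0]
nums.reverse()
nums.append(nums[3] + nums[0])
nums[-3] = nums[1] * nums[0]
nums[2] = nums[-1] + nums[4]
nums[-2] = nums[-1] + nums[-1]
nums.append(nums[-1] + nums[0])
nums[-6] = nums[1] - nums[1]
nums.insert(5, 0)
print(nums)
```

[0, 1, 4, 4, 2, 0, 2]

reverse → [0, 1, 0, 2]
append nums[3]+nums[0] = 2+0 = 2 → [0, 1, 0, 2, 2]
nums[-3] = nums[1]*nums[0] = 1*0 = 0 → [0, 1, 0, 2, 2]
nums[2] = nums[-1]+nums[4] = 2+2 = 4 → [0, 1, 4, 2, 2]
nums[-2] = nums[-1]+nums[-1] = 2+2 = 4 → [0, 1, 4, 4, 2]
append nums[-1]+nums[0] = 2+0 = 2 → [0, 1, 4, 4, 2, 2]
nums[-6] = nums[1]-nums[1] = 1-1 = 0 → [0, 1, 4, 4, 2, 2]
insert 0 at 5 → [0, 1, 4, 4, 2, 0, 2]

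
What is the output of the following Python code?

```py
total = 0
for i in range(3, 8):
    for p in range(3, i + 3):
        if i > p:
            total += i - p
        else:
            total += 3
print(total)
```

65

i=3,p=3: not 3>3, total = 0+3 = 3
i=3,p=4: not 3>4, total = 3+3 = 6
i=3,p=5: not 3>5, total = 6+3 = 9
i=4,p=3: 4>3, total = 9+1 = 10
i=4,p=4: not 4>4, total = 10+3 = 13
i=4,p=5: not 4>5, total = 13+3 = 16
i=4,p=6: not 4>6, total = 16+3 = 19
i=5,p=3: 5>3, total = 19+2 = 21
i=5,p=4: 5>4, total = 21+1 = 22
i=5,p=5: not 5>5, total = 22+3 = 25
i=5,p=6: not 5>6, total = 25+3 = 28
i=5,p=7: not 5>7, total = 28+3 = 31
i=6,p=3: 6>3, total = 31+3 = 34
i=6,p=4: 6>4, total = 34+2 = 36
i=6,p=5: 6>5, total = 36+1 = 37
i=6,p=6: not 6>6, total = 37+3 = 40
i=6,p=7: not 6>7, total = 40+3 = 43
i=6,p=8: not 6>8, total = 43+3 = 46
i=7,p=3: 7>3, total = 46+4 = 50
i=7,p=4: 7>4, total = 50+3 = 53
i=7,p=5: 7>5, total = 53+2 = 55
i=7,p=6: 7>6, total = 55+1 = 56
i=7,p=7: not 7>7, total = 56+3 = 59
i=7,p=8: not 7>8, total = 59+3 = 62
i=7,p=9: not 7>9, total = 62+3 = 65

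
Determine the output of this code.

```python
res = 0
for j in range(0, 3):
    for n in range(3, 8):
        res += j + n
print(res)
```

90

j=0,n=3: res = 0+3 = 3
j=0,n=4: res = 3+4 = 7
j=0,n=5: res = 7+5 = 12
j=0,n=6: res = 12+6 = 18
j=0,n=7: res = 18+7 = 25
j=1,n=3: res = 25+4 = 29
j=1,n=4: res = 29+5 = 34
j=1,n=5: res = 34+6 = 40
j=1,n=6: res = 40+7 = 47
j=1,n=7: res = 47+8 = 55
j=2,n=3: res = 55+5 = 60
j=2,n=4: res = 60+6 = 66
j=2,n=5: res = 66+7 = 73
j=2,n=6: res = 73+8 = 81
j=2,n=7: res = 81+9 = 90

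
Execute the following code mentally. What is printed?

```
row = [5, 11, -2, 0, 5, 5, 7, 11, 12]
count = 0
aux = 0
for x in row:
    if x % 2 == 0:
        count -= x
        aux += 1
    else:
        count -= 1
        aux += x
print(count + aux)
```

31

x=5: not even, count = 0-1 = -1; aux=5
x=11: not even, count = (-1)-1 = -2; aux=16
x=-2: even, count = (-2)-(-2) = 0; aux=17
x=0: even, count = 0-0 = 0; aux=18
x=5: not even, count = 0-1 = -1; aux=23
x=5: not even, count = (-1)-1 = -2; aux=28
x=7: not even, count = (-2)-1 = -3; aux=35
x=11: not even, count = (-3)-1 = -4; aux=46
x=12: even, count = (-4)-12 = -16; aux=47
count+aux = (-16)+47 = 31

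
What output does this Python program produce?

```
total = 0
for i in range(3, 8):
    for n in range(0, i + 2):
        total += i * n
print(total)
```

615

i=3,n=0: total = 0+0 = 0
i=3,n=1: total = 0+3 = 3
i=3,n=2: total = 3+6 = 9
i=3,n=3: total = 9+9 = 18
i=3,n=4: total = 18+12 = 30
i=4,n=0: total = 30+0 = 30
i=4,n=1: total = 30+4 = 34
i=4,n=2: total = 34+8 = 42
i=4,n=3: total = 42+12 = 54
i=4,n=4: total = 54+16 = 70
i=4,n=5: total = 70+20 = 90
i=5,n=0: total = 90+0 = 90
i=5,n=1: total = 90+5 = 95
i=5,n=2: total = 95+10 = 105
i=5,n=3: total = 105+15 = 120
i=5,n=4: total = 120+20 = 140
i=5,n=5: total = 140+25 = 165
i=5,n=6: total = 165+30 = 195
i=6,n=0: total = 195+0 = 195
i=6,n=1: total = 195+6 = 201
i=6,n=2: total = 201+12 = 213
i=6,n=3: total = 213+18 = 231
i=6,n=4: total = 231+24 = 255
i=6,n=5: total = 255+30 = 285
i=6,n=6: total = 285+36 = 321
i=6,n=7: total = 321+42 = 363
i=7,n=0: total = 363+0 = 363
i=7,n=1: total = 363+7 = 370
i=7,n=2: total = 370+14 = 384
i=7,n=3: total = 384+21 = 405
i=7,n=4: total = 405+28 = 433
i=7,n=5: total = 433+35 = 468
i=7,n=6: total = 468+42 = 510
i=7,n=7: total = 510+49 = 559
i=7,n=8: total = 559+56 = 615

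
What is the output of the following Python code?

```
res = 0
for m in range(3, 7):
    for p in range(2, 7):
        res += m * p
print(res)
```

m=3,p=2: res = 0+6 = 6
m=3,p=3: res = 6+9 = 15
m=3,p=4: res = 15+12 = 27
m=3,p=5: res = 27+15 = 42
m=3,p=6: res = 42+18 = 60
m=4,p=2: res = 60+8 = 68
m=4,p=3: res = 68+12 = 80
m=4,p=4: res = 80+16 = 96
m=4,p=5: res = 96+20 = 116
m=4,p=6: res = 116+24 = 140
m=5,p=2: res = 140+10 = 150
m=5,p=3: res = 150+15 = 165
m=5,p=4: res = 165+20 = 185
m=5,p=5: res = 185+25 = 210
m=5,p=6: res = 210+30 = 240
m=6,p=2: res = 240+12 = 252
m=6,p=3: res = 252+18 = 270
m=6,p=4: res = 270+24 = 294
m=6,p=5: res = 294+30 = 324
m=6,p=6: res = 324+36 = 360

360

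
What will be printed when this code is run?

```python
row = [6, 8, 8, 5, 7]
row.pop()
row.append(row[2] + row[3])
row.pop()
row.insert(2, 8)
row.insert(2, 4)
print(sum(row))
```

39

pop() removes 7 → [6, 8, 8, 5]
append row[2]+row[3] = 8+5 = 13 → [6, 8, 8, 5, 13]
pop() removes 13 → [6, 8, 8, 5]
insert 8 at 2 → [6, 8, 8, 8, 5]
insert 4 at 2 → [6, 8, 4, 8, 8, 5]
sum = 39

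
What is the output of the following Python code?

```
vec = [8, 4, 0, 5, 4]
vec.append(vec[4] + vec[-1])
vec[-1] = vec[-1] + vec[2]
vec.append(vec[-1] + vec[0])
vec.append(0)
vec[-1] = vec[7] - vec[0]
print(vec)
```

append vec[4]+vec[-1] = 4+4 = 8 → [8, 4, 0, 5, 4, 8]
vec[-1] = vec[-1]+vec[2] = 8+0 = 8 → [8, 4, 0, 5, 4, 8]
append vec[-1]+vec[0] = 8+8 = 16 → [8, 4, 0, 5, 4, 8, 16]
append 0 → [8, 4, 0, 5, 4, 8, 16, 0]
vec[-1] = vec[7]-vec[0] = 0-8 = -8 → [8, 4, 0, 5, 4, 8, 16, -8]

[8, 4, 0, 5, 4, 8, 16, -8]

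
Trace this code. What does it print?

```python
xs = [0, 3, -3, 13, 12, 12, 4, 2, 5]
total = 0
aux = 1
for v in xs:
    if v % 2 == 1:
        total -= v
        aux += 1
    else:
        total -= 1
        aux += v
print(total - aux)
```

v=0: not odd, total = 0-1 = -1; aux=1
v=3: odd, total = (-1)-3 = -4; aux=2
v=-3: odd, total = (-4)-(-3) = -1; aux=3
v=13: odd, total = (-1)-13 = -14; aux=4
v=12: not odd, total = (-14)-1 = -15; aux=16
v=12: not odd, total = (-15)-1 = -16; aux=28
v=4: not odd, total = (-16)-1 = -17; aux=32
v=2: not odd, total = (-17)-1 = -18; aux=34
v=5: odd, total = (-18)-5 = -23; aux=35
total-aux = (-23)-35 = -58

-58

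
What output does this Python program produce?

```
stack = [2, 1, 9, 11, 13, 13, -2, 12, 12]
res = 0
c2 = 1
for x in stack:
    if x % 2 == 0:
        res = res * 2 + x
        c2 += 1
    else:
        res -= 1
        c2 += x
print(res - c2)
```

x=2: even, res = 0*2+2 = 2; c2=2
x=1: not even, res = 2-1 = 1; c2=3
x=9: not even, res = 1-1 = 0; c2=12
x=11: not even, res = 0-1 = -1; c2=23
x=13: not even, res = (-1)-1 = -2; c2=36
x=13: not even, res = (-2)-1 = -3; c2=49
x=-2: even, res = (-3)*2+(-2) = -8; c2=50
x=12: even, res = (-8)*2+12 = -4; c2=51
x=12: even, res = (-4)*2+12 = 4; c2=52
res-c2 = 4-52 = -48

-48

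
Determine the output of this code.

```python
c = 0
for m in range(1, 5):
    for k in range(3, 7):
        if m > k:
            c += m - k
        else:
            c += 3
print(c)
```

46

m=1,k=3: not 1>3, c = 0+3 = 3
m=1,k=4: not 1>4, c = 3+3 = 6
m=1,k=5: not 1>5, c = 6+3 = 9
m=1,k=6: not 1>6, c = 9+3 = 12
m=2,k=3: not 2>3, c = 12+3 = 15
m=2,k=4: not 2>4, c = 15+3 = 18
m=2,k=5: not 2>5, c = 18+3 = 21
m=2,k=6: not 2>6, c = 21+3 = 24
m=3,k=3: not 3>3, c = 24+3 = 27
m=3,k=4: not 3>4, c = 27+3 = 30
m=3,k=5: not 3>5, c = 30+3 = 33
m=3,k=6: not 3>6, c = 33+3 = 36
m=4,k=3: 4>3, c = 36+1 = 37
m=4,k=4: not 4>4, c = 37+3 = 40
m=4,k=5: not 4>5, c = 40+3 = 43
m=4,k=6: not 4>6, c = 43+3 = 46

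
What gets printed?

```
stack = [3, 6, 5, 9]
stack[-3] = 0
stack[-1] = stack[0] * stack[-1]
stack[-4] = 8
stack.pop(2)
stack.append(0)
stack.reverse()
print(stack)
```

[0, 27, 0, 8]

stack[-3] = 0 → [3, 0, 5, 9]
stack[-1] = stack[0]*stack[-1] = 3*9 = 27 → [3, 0, 5, 27]
stack[-4] = 8 → [8, 0, 5, 27]
pop(2) removes 5 → [8, 0, 27]
append 0 → [8, 0, 27, 0]
reverse → [0, 27, 0, 8]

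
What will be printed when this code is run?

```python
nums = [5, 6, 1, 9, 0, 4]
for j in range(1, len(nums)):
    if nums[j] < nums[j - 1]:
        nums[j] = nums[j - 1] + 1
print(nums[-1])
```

j=1: 6>=5, unchanged → [5, 6, 1, 9, 0, 4]
j=2: 1<6, nums[2] = 6+1 = 7 → [5, 6, 7, 9, 0, 4]
j=3: 9>=7, unchanged → [5, 6, 7, 9, 0, 4]
j=4: 0<9, nums[4] = 9+1 = 10 → [5, 6, 7, 9, 10, 4]
j=5: 4<10, nums[5] = 10+1 = 11 → [5, 6, 7, 9, 10, 11]

11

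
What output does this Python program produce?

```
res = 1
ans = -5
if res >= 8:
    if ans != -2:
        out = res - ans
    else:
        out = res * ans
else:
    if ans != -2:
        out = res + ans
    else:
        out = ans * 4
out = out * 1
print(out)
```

-4

res=1, ans=-5
res >= 8 is False; ans != -2 is True
→ out = res + ans = -4
out = (-4)*1 = -4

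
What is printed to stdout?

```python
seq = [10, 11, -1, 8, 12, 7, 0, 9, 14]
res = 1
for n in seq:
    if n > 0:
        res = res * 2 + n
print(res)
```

n=10: >0, res = 1*2+10 = 12
n=11: >0, res = 12*2+11 = 35
n=-1: not >0
n=8: >0, res = 35*2+8 = 78
n=12: >0, res = 78*2+12 = 168
n=7: >0, res = 168*2+7 = 343
n=0: not >0
n=9: >0, res = 343*2+9 = 695
n=14: >0, res = 695*2+14 = 1404

1404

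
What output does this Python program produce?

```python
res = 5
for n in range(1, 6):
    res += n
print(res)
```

n=1: res = 5+1 = 6
n=2: res = 6+2 = 8
n=3: res = 8+3 = 11
n=4: res = 11+4 = 15
n=5: res = 15+5 = 20

20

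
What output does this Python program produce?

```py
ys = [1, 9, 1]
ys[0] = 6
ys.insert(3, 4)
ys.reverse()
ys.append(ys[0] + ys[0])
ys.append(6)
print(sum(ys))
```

ys[0] = 6 → [6, 9, 1]
insert 4 at 3 → [6, 9, 1, 4]
reverse → [4, 1, 9, 6]
append ys[0]+ys[0] = 4+4 = 8 → [4, 1, 9, 6, 8]
append 6 → [4, 1, 9, 6, 8, 6]
sum = 34

34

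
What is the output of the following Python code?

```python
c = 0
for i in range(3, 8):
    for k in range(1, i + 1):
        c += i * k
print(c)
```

455

i=3,k=1: c = 0+3 = 3
i=3,k=2: c = 3+6 = 9
i=3,k=3: c = 9+9 = 18
i=4,k=1: c = 18+4 = 22
i=4,k=2: c = 22+8 = 30
i=4,k=3: c = 30+12 = 42
i=4,k=4: c = 42+16 = 58
i=5,k=1: c = 58+5 = 63
i=5,k=2: c = 63+10 = 73
i=5,k=3: c = 73+15 = 88
i=5,k=4: c = 88+20 = 108
i=5,k=5: c = 108+25 = 133
i=6,k=1: c = 133+6 = 139
i=6,k=2: c = 139+12 = 151
i=6,k=3: c = 151+18 = 169
i=6,k=4: c = 169+24 = 193
i=6,k=5: c = 193+30 = 223
i=6,k=6: c = 223+36 = 259
i=7,k=1: c = 259+7 = 266
i=7,k=2: c = 266+14 = 280
i=7,k=3: c = 280+21 = 301
i=7,k=4: c = 301+28 = 329
i=7,k=5: c = 329+35 = 364
i=7,k=6: c = 364+42 = 406
i=7,k=7: c = 406+49 = 455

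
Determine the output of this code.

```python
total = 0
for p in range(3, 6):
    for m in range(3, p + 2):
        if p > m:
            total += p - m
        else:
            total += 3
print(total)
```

p=3,m=3: not 3>3, total = 0+3 = 3
p=3,m=4: not 3>4, total = 3+3 = 6
p=4,m=3: 4>3, total = 6+1 = 7
p=4,m=4: not 4>4, total = 7+3 = 10
p=4,m=5: not 4>5, total = 10+3 = 13
p=5,m=3: 5>3, total = 13+2 = 15
p=5,m=4: 5>4, total = 15+1 = 16
p=5,m=5: not 5>5, total = 16+3 = 19
p=5,m=6: not 5>6, total = 19+3 = 22

22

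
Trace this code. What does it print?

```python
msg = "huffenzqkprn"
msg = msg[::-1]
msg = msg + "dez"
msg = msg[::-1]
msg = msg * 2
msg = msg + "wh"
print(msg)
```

reverse → 'nrpkqzneffuh'
+ 'dez' → 'nrpkqzneffuhdez'
reverse → 'zedhuffenzqkprn'
repeat ×2 → 'zedhuffenzqkprnzedhuffenzqkprn'
+ 'wh' → 'zedhuffenzqkprnzedhuffenzqkprnwh'

zedhuffenzqkprnzedhuffenzqkprnwh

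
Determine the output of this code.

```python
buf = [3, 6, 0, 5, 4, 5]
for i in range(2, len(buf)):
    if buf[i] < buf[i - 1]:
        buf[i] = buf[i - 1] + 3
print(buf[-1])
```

i=2: 0<6, buf[2] = 6+3 = 9 → [3, 6, 9, 5, 4, 5]
i=3: 5<9, buf[3] = 9+3 = 12 → [3, 6, 9, 12, 4, 5]
i=4: 4<12, buf[4] = 12+3 = 15 → [3, 6, 9, 12, 15, 5]
i=5: 5<15, buf[5] = 15+3 = 18 → [3, 6, 9, 12, 15, 18]

18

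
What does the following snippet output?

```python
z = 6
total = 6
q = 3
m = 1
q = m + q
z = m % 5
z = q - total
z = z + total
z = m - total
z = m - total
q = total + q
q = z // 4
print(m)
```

1

q = 1+3 = 4
z = 1%5 = 1
z = 4-6 = -2
z = (-2)+6 = 4
z = 1-6 = -5
z = 1-6 = -5
q = 6+4 = 10
q = (-5)//4 = -2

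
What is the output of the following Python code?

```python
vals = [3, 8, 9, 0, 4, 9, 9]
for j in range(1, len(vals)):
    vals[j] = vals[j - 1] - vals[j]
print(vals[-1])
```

j=1: vals[1] = 3-8 = -5 → [3, -5, 9, 0, 4, 9, 9]
j=2: vals[2] = (-5)-9 = -14 → [3, -5, -14, 0, 4, 9, 9]
j=3: vals[3] = (-14)-0 = -14 → [3, -5, -14, -14, 4, 9, 9]
j=4: vals[4] = (-14)-4 = -18 → [3, -5, -14, -14, -18, 9, 9]
j=5: vals[5] = (-18)-9 = -27 → [3, -5, -14, -14, -18, -27, 9]
j=6: vals[6] = (-27)-9 = -36 → [3, -5, -14, -14, -18, -27, -36]

-36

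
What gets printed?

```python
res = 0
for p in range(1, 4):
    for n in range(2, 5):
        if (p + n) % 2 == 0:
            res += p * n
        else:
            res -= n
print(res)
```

9

p=1,n=2: odd sum, res = 0-2 = -2
p=1,n=3: even sum, res = (-2)+3 = 1
p=1,n=4: odd sum, res = 1-4 = -3
p=2,n=2: even sum, res = (-3)+4 = 1
p=2,n=3: odd sum, res = 1-3 = -2
p=2,n=4: even sum, res = (-2)+8 = 6
p=3,n=2: odd sum, res = 6-2 = 4
p=3,n=3: even sum, res = 4+9 = 13
p=3,n=4: odd sum, res = 13-4 = 9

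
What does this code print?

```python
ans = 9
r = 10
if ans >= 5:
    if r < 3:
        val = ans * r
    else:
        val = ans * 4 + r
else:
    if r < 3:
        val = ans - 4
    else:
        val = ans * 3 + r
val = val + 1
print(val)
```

47

ans=9, r=10
ans >= 5 is True; r < 3 is False
→ val = ans * 4 + r = 46
val = 46+1 = 47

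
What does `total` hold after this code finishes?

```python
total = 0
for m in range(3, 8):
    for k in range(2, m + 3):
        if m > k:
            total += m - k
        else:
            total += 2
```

m=3,k=2: 3>2, total = 0+1 = 1
m=3,k=3: not 3>3, total = 1+2 = 3
m=3,k=4: not 3>4, total = 3+2 = 5
m=3,k=5: not 3>5, total = 5+2 = 7
m=4,k=2: 4>2, total = 7+2 = 9
m=4,k=3: 4>3, total = 9+1 = 10
m=4,k=4: not 4>4, total = 10+2 = 12
m=4,k=5: not 4>5, total = 12+2 = 14
m=4,k=6: not 4>6, total = 14+2 = 16
m=5,k=2: 5>2, total = 16+3 = 19
m=5,k=3: 5>3, total = 19+2 = 21
m=5,k=4: 5>4, total = 21+1 = 22
m=5,k=5: not 5>5, total = 22+2 = 24
m=5,k=6: not 5>6, total = 24+2 = 26
m=5,k=7: not 5>7, total = 26+2 = 28
m=6,k=2: 6>2, total = 28+4 = 32
m=6,k=3: 6>3, total = 32+3 = 35
m=6,k=4: 6>4, total = 35+2 = 37
m=6,k=5: 6>5, total = 37+1 = 38
m=6,k=6: not 6>6, total = 38+2 = 40
m=6,k=7: not 6>7, total = 40+2 = 42
m=6,k=8: not 6>8, total = 42+2 = 44
m=7,k=2: 7>2, total = 44+5 = 49
m=7,k=3: 7>3, total = 49+4 = 53
m=7,k=4: 7>4, total = 53+3 = 56
m=7,k=5: 7>5, total = 56+2 = 58
m=7,k=6: 7>6, total = 58+1 = 59
m=7,k=7: not 7>7, total = 59+2 = 61
m=7,k=8: not 7>8, total = 61+2 = 63
m=7,k=9: not 7>9, total = 63+2 = 65

65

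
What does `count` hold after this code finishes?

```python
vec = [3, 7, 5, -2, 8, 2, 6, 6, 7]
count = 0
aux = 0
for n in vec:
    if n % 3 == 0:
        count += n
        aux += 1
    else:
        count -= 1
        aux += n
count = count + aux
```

39

n=3: %3==0, count = 0+3 = 3; aux=1
n=7: not %3==0, count = 3-1 = 2; aux=8
n=5: not %3==0, count = 2-1 = 1; aux=13
n=-2: not %3==0, count = 1-1 = 0; aux=11
n=8: not %3==0, count = 0-1 = -1; aux=19
n=2: not %3==0, count = (-1)-1 = -2; aux=21
n=6: %3==0, count = (-2)+6 = 4; aux=22
n=6: %3==0, count = 4+6 = 10; aux=23
n=7: not %3==0, count = 10-1 = 9; aux=30
count+aux = 9+30 = 39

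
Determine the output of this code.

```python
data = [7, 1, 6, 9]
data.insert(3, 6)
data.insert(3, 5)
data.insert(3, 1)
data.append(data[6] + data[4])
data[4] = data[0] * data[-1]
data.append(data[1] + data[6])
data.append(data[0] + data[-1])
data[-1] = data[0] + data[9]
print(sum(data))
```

insert 6 at 3 → [7, 1, 6, 6, 9]
insert 5 at 3 → [7, 1, 6, 5, 6, 9]
insert 1 at 3 → [7, 1, 6, 1, 5, 6, 9]
append data[6]+data[4] = 9+5 = 14 → [7, 1, 6, 1, 5, 6, 9, 14]
data[4] = data[0]*data[-1] = 7*14 = 98 → [7, 1, 6, 1, 98, 6, 9, 14]
append data[1]+data[6] = 1+9 = 10 → [7, 1, 6, 1, 98, 6, 9, 14, 10]
append data[0]+data[-1] = 7+10 = 17 → [7, 1, 6, 1, 98, 6, 9, 14, 10, 17]
data[-1] = data[0]+data[9] = 7+17 = 24 → [7, 1, 6, 1, 98, 6, 9, 14, 10, 24]
sum = 176

176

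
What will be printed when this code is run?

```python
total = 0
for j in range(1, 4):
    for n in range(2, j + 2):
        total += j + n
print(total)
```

j=1,n=2: total = 0+3 = 3
j=2,n=2: total = 3+4 = 7
j=2,n=3: total = 7+5 = 12
j=3,n=2: total = 12+5 = 17
j=3,n=3: total = 17+6 = 23
j=3,n=4: total = 23+7 = 30

30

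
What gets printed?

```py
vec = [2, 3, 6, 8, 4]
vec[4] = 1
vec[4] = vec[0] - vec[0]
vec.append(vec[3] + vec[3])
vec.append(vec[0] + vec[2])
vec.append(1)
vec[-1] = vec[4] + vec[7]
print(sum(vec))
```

vec[4] = 1 → [2, 3, 6, 8, 1]
vec[4] = vec[0]-vec[0] = 2-2 = 0 → [2, 3, 6, 8, 0]
append vec[3]+vec[3] = 8+8 = 16 → [2, 3, 6, 8, 0, 16]
append vec[0]+vec[2] = 2+6 = 8 → [2, 3, 6, 8, 0, 16, 8]
append 1 → [2, 3, 6, 8, 0, 16, 8, 1]
vec[-1] = vec[4]+vec[7] = 0+1 = 1 → [2, 3, 6, 8, 0, 16, 8, 1]
sum = 44

44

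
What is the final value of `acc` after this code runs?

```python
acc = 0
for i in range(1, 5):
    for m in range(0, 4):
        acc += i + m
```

64

i=1,m=0: acc = 0+1 = 1
i=1,m=1: acc = 1+2 = 3
i=1,m=2: acc = 3+3 = 6
i=1,m=3: acc = 6+4 = 10
i=2,m=0: acc = 10+2 = 12
i=2,m=1: acc = 12+3 = 15
i=2,m=2: acc = 15+4 = 19
i=2,m=3: acc = 19+5 = 24
i=3,m=0: acc = 24+3 = 27
i=3,m=1: acc = 27+4 = 31
i=3,m=2: acc = 31+5 = 36
i=3,m=3: acc = 36+6 = 42
i=4,m=0: acc = 42+4 = 46
i=4,m=1: acc = 46+5 = 51
i=4,m=2: acc = 51+6 = 57
i=4,m=3: acc = 57+7 = 64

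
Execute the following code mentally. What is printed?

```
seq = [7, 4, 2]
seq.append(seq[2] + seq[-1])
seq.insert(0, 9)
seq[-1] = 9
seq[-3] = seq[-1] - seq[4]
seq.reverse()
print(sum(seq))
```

27

append seq[2]+seq[-1] = 2+2 = 4 → [7, 4, 2, 4]
insert 9 at 0 → [9, 7, 4, 2, 4]
seq[-1] = 9 → [9, 7, 4, 2, 9]
seq[-3] = seq[-1]-seq[4] = 9-9 = 0 → [9, 7, 0, 2, 9]
reverse → [9, 2, 0, 7, 9]
sum = 27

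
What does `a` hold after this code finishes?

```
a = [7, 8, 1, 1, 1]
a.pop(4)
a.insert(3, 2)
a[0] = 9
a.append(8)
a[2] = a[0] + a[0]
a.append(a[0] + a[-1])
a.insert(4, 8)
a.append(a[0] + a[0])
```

[9, 8, 18, 2, 8, 1, 8, 17, 18]

pop(4) removes 1 → [7, 8, 1, 1]
insert 2 at 3 → [7, 8, 1, 2, 1]
a[0] = 9 → [9, 8, 1, 2, 1]
append 8 → [9, 8, 1, 2, 1, 8]
a[2] = a[0]+a[0] = 9+9 = 18 → [9, 8, 18, 2, 1, 8]
append a[0]+a[-1] = 9+8 = 17 → [9, 8, 18, 2, 1, 8, 17]
insert 8 at 4 → [9, 8, 18, 2, 8, 1, 8, 17]
append a[0]+a[0] = 9+9 = 18 → [9, 8, 18, 2, 8, 1, 8, 17, 18]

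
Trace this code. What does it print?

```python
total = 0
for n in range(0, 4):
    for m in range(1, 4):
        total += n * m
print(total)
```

36

n=0,m=1: total = 0+0 = 0
n=0,m=2: total = 0+0 = 0
n=0,m=3: total = 0+0 = 0
n=1,m=1: total = 0+1 = 1
n=1,m=2: total = 1+2 = 3
n=1,m=3: total = 3+3 = 6
n=2,m=1: total = 6+2 = 8
n=2,m=2: total = 8+4 = 12
n=2,m=3: total = 12+6 = 18
n=3,m=1: total = 18+3 = 21
n=3,m=2: total = 21+6 = 27
n=3,m=3: total = 27+9 = 36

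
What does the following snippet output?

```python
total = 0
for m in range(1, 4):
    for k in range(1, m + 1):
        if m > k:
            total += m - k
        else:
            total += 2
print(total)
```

10

m=1,k=1: not 1>1, total = 0+2 = 2
m=2,k=1: 2>1, total = 2+1 = 3
m=2,k=2: not 2>2, total = 3+2 = 5
m=3,k=1: 3>1, total = 5+2 = 7
m=3,k=2: 3>2, total = 7+1 = 8
m=3,k=3: not 3>3, total = 8+2 = 10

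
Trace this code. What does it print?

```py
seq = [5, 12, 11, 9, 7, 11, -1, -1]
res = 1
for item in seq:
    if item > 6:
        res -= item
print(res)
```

item=5: not >6
item=12: >6, res = 1-12 = -11
item=11: >6, res = (-11)-11 = -22
item=9: >6, res = (-22)-9 = -31
item=7: >6, res = (-31)-7 = -38
item=11: >6, res = (-38)-11 = -49
item=-1: not >6
item=-1: not >6

-49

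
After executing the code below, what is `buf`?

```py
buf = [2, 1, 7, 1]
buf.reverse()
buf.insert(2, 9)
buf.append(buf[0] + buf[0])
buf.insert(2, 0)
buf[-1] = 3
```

[1, 7, 0, 9, 1, 2, 3]

reverse → [1, 7, 1, 2]
insert 9 at 2 → [1, 7, 9, 1, 2]
append buf[0]+buf[0] = 1+1 = 2 → [1, 7, 9, 1, 2, 2]
insert 0 at 2 → [1, 7, 0, 9, 1, 2, 2]
buf[-1] = 3 → [1, 7, 0, 9, 1, 2, 3]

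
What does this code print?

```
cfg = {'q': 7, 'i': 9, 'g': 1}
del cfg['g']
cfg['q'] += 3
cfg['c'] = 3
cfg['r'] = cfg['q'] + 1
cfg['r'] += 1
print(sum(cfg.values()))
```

del 'g' → {'q': 7, 'i': 9}
cfg['q'] = 7+3 = 10 → {'q': 10, 'i': 9}
cfg['c'] = 3 → {'q': 10, 'i': 9, 'c': 3}
cfg['r'] = cfg['q']+1 = 11 → {'q': 10, 'i': 9, 'c': 3, 'r': 11}
cfg['r'] = 11+1 = 12 → {'q': 10, 'i': 9, 'c': 3, 'r': 12}
sum of values = 34

34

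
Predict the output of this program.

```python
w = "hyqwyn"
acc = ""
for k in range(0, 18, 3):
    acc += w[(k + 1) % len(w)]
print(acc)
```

k=0: add w[1]='y' → 'y'
k=3: add w[4]='y' → 'yy'
k=6: add w[1]='y' → 'yyy'
k=9: add w[4]='y' → 'yyyy'
k=12: add w[1]='y' → 'yyyyy'
k=15: add w[4]='y' → 'yyyyyy'

yyyyyy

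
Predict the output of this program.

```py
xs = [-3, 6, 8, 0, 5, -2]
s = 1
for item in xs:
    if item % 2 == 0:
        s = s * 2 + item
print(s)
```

item=-3: not even
item=6: even, s = 1*2+6 = 8
item=8: even, s = 8*2+8 = 24
item=0: even, s = 24*2+0 = 48
item=5: not even
item=-2: even, s = 48*2+(-2) = 94

94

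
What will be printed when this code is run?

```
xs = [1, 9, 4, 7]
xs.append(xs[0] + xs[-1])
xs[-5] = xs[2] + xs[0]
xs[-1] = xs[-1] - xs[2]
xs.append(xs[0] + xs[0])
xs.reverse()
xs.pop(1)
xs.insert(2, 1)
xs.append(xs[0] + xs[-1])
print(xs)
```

append xs[0]+xs[-1] = 1+7 = 8 → [1, 9, 4, 7, 8]
xs[-5] = xs[2]+xs[0] = 4+1 = 5 → [5, 9, 4, 7, 8]
xs[-1] = xs[-1]-xs[2] = 8-4 = 4 → [5, 9, 4, 7, 4]
append xs[0]+xs[0] = 5+5 = 10 → [5, 9, 4, 7, 4, 10]
reverse → [10, 4, 7, 4, 9, 5]
pop(1) removes 4 → [10, 7, 4, 9, 5]
insert 1 at 2 → [10, 7, 1, 4, 9, 5]
append xs[0]+xs[-1] = 10+5 = 15 → [10, 7, 1, 4, 9, 5, 15]

[10, 7, 1, 4, 9, 5, 15]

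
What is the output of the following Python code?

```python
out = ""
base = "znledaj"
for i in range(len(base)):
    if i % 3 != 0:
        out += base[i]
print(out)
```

nlda

i=0: skip
i=1: add 'n' → 'n'
i=2: add 'l' → 'nl'
i=3: skip
i=4: add 'd' → 'nld'
i=5: add 'a' → 'nlda'
i=6: skip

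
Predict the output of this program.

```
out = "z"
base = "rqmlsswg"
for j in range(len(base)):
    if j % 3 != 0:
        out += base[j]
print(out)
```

j=0: skip
j=1: add 'q' → 'zq'
j=2: add 'm' → 'zqm'
j=3: skip
j=4: add 's' → 'zqms'
j=5: add 's' → 'zqmss'
j=6: skip
j=7: add 'g' → 'zqmssg'

zqmssg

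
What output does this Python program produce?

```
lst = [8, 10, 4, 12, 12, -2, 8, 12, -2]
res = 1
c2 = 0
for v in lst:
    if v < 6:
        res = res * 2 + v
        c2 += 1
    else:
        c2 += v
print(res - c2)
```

-47

v=8: not <6; c2=8
v=10: not <6; c2=18
v=4: <6, res = 1*2+4 = 6; c2=19
v=12: not <6; c2=31
v=12: not <6; c2=43
v=-2: <6, res = 6*2+(-2) = 10; c2=44
v=8: not <6; c2=52
v=12: not <6; c2=64
v=-2: <6, res = 10*2+(-2) = 18; c2=65
res-c2 = 18-65 = -47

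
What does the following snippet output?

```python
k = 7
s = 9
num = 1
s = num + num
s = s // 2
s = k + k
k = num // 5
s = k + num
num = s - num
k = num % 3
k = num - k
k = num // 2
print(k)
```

0

s = 1+1 = 2
s = 2//2 = 1
s = 7+7 = 14
k = 1//5 = 0
s = 0+1 = 1
num = 1-1 = 0
k = 0%3 = 0
k = 0-0 = 0
k = 0//2 = 0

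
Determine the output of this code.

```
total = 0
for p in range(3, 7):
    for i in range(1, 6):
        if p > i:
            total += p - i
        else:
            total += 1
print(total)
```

40

p=3,i=1: 3>1, total = 0+2 = 2
p=3,i=2: 3>2, total = 2+1 = 3
p=3,i=3: not 3>3, total = 3+1 = 4
p=3,i=4: not 3>4, total = 4+1 = 5
p=3,i=5: not 3>5, total = 5+1 = 6
p=4,i=1: 4>1, total = 6+3 = 9
p=4,i=2: 4>2, total = 9+2 = 11
p=4,i=3: 4>3, total = 11+1 = 12
p=4,i=4: not 4>4, total = 12+1 = 13
p=4,i=5: not 4>5, total = 13+1 = 14
p=5,i=1: 5>1, total = 14+4 = 18
p=5,i=2: 5>2, total = 18+3 = 21
p=5,i=3: 5>3, total = 21+2 = 23
p=5,i=4: 5>4, total = 23+1 = 24
p=5,i=5: not 5>5, total = 24+1 = 25
p=6,i=1: 6>1, total = 25+5 = 30
p=6,i=2: 6>2, total = 30+4 = 34
p=6,i=3: 6>3, total = 34+3 = 37
p=6,i=4: 6>4, total = 37+2 = 39
p=6,i=5: 6>5, total = 39+1 = 40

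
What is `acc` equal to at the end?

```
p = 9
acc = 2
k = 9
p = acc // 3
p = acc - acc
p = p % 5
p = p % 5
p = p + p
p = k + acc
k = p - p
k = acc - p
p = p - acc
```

p = 2//3 = 0
p = 2-2 = 0
p = 0%5 = 0
p = 0%5 = 0
p = 0+0 = 0
p = 9+2 = 11
k = 11-11 = 0
k = 2-11 = -9
p = 11-2 = 9

2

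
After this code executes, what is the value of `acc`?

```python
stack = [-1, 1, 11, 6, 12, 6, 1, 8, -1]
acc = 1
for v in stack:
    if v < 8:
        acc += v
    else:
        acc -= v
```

-18

v=-1: <8, acc = 1+(-1) = 0
v=1: <8, acc = 0+1 = 1
v=11: not <8, acc = 1-11 = -10
v=6: <8, acc = (-10)+6 = -4
v=12: not <8, acc = (-4)-12 = -16
v=6: <8, acc = (-16)+6 = -10
v=1: <8, acc = (-10)+1 = -9
v=8: not <8, acc = (-9)-8 = -17
v=-1: <8, acc = (-17)+(-1) = -18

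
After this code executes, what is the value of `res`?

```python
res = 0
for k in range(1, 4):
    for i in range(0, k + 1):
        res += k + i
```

k=1,i=0: res = 0+1 = 1
k=1,i=1: res = 1+2 = 3
k=2,i=0: res = 3+2 = 5
k=2,i=1: res = 5+3 = 8
k=2,i=2: res = 8+4 = 12
k=3,i=0: res = 12+3 = 15
k=3,i=1: res = 15+4 = 19
k=3,i=2: res = 19+5 = 24
k=3,i=3: res = 24+6 = 30

30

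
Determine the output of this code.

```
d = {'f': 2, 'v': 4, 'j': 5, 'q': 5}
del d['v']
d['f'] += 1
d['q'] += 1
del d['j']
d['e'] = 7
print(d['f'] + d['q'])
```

del 'v' → {'f': 2, 'j': 5, 'q': 5}
d['f'] = 2+1 = 3 → {'f': 3, 'j': 5, 'q': 5}
d['q'] = 5+1 = 6 → {'f': 3, 'j': 5, 'q': 6}
del 'j' → {'f': 3, 'q': 6}
d['e'] = 7 → {'f': 3, 'q': 6, 'e': 7}
d['f']+d['q'] = 3+6 = 9

9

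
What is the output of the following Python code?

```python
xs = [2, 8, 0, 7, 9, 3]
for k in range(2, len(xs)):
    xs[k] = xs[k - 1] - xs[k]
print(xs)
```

k=2: xs[2] = 8-0 = 8 → [2, 8, 8, 7, 9, 3]
k=3: xs[3] = 8-7 = 1 → [2, 8, 8, 1, 9, 3]
k=4: xs[4] = 1-9 = -8 → [2, 8, 8, 1, -8, 3]
k=5: xs[5] = (-8)-3 = -11 → [2, 8, 8, 1, -8, -11]

[2, 8, 8, 1, -8, -11]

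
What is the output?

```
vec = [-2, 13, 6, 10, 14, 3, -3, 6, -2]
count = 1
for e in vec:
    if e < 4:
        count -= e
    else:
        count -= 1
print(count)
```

e=-2: <4, count = 1-(-2) = 3
e=13: not <4, count = 3-1 = 2
e=6: not <4, count = 2-1 = 1
e=10: not <4, count = 1-1 = 0
e=14: not <4, count = 0-1 = -1
e=3: <4, count = (-1)-3 = -4
e=-3: <4, count = (-4)-(-3) = -1
e=6: not <4, count = (-1)-1 = -2
e=-2: <4, count = (-2)-(-2) = 0

0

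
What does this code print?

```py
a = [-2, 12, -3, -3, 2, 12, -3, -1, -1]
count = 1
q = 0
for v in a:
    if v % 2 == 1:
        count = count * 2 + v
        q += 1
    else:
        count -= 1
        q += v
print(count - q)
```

-164

v=-2: not odd, count = 1-1 = 0; q=-2
v=12: not odd, count = 0-1 = -1; q=10
v=-3: odd, count = (-1)*2+(-3) = -5; q=11
v=-3: odd, count = (-5)*2+(-3) = -13; q=12
v=2: not odd, count = (-13)-1 = -14; q=14
v=12: not odd, count = (-14)-1 = -15; q=26
v=-3: odd, count = (-15)*2+(-3) = -33; q=27
v=-1: odd, count = (-33)*2+(-1) = -67; q=28
v=-1: odd, count = (-67)*2+(-1) = -135; q=29
count-q = (-135)-29 = -164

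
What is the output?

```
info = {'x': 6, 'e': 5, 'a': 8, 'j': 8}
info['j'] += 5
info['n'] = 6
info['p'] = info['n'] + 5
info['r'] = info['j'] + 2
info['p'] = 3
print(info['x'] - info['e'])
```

info['j'] = 8+5 = 13 → {'x': 6, 'e': 5, 'a': 8, 'j': 13}
info['n'] = 6 → {'x': 6, 'e': 5, 'a': 8, 'j': 13, 'n': 6}
info['p'] = info['n']+5 = 11 → {'x': 6, 'e': 5, 'a': 8, 'j': 13, 'n': 6, 'p': 11}
info['r'] = info['j']+2 = 15 → {'x': 6, 'e': 5, 'a': 8, 'j': 13, 'n': 6, 'p': 11, 'r': 15}
info['p'] = 3 → {'x': 6, 'e': 5, 'a': 8, 'j': 13, 'n': 6, 'p': 3, 'r': 15}
info['x']-info['e'] = 6-5 = 1

1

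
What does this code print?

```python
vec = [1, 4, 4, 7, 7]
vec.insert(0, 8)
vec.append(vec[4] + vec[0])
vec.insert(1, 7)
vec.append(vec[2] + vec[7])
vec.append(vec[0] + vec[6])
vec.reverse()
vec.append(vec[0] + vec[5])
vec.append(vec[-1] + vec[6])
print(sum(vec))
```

126

insert 8 at 0 → [8, 1, 4, 4, 7, 7]
append vec[4]+vec[0] = 7+8 = 15 → [8, 1, 4, 4, 7, 7, 15]
insert 7 at 1 → [8, 7, 1, 4, 4, 7, 7, 15]
append vec[2]+vec[7] = 1+15 = 16 → [8, 7, 1, 4, 4, 7, 7, 15, 16]
append vec[0]+vec[6] = 8+7 = 15 → [8, 7, 1, 4, 4, 7, 7, 15, 16, 15]
reverse → [15, 16, 15, 7, 7, 4, 4, 1, 7, 8]
append vec[0]+vec[5] = 15+4 = 19 → [15, 16, 15, 7, 7, 4, 4, 1, 7, 8, 19]
append vec[-1]+vec[6] = 19+4 = 23 → [15, 16, 15, 7, 7, 4, 4, 1, 7, 8, 19, 23]
sum = 126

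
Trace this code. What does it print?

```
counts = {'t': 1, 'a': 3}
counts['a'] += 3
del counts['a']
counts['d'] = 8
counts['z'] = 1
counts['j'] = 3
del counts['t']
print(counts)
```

counts['a'] = 3+3 = 6 → {'t': 1, 'a': 6}
del 'a' → {'t': 1}
counts['d'] = 8 → {'t': 1, 'd': 8}
counts['z'] = 1 → {'t': 1, 'd': 8, 'z': 1}
counts['j'] = 3 → {'t': 1, 'd': 8, 'z': 1, 'j': 3}
del 't' → {'d': 8, 'z': 1, 'j': 3}

{'d': 8, 'z': 1, 'j': 3}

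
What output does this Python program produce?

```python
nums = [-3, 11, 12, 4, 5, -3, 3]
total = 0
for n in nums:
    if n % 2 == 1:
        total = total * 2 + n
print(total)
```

n=-3: odd, total = 0*2+(-3) = -3
n=11: odd, total = (-3)*2+11 = 5
n=12: not odd
n=4: not odd
n=5: odd, total = 5*2+5 = 15
n=-3: odd, total = 15*2+(-3) = 27
n=3: odd, total = 27*2+3 = 57

57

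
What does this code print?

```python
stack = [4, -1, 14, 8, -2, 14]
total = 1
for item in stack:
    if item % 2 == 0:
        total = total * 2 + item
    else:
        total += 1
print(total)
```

item=4: even, total = 1*2+4 = 6
item=-1: not even, total = 6+1 = 7
item=14: even, total = 7*2+14 = 28
item=8: even, total = 28*2+8 = 64
item=-2: even, total = 64*2+(-2) = 126
item=14: even, total = 126*2+14 = 266

266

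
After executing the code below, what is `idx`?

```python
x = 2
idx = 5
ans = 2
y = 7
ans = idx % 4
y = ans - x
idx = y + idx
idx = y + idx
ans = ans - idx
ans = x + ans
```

3

ans = 5%4 = 1
y = 1-2 = -1
idx = (-1)+5 = 4
idx = (-1)+4 = 3
ans = 1-3 = -2
ans = 2+(-2) = 0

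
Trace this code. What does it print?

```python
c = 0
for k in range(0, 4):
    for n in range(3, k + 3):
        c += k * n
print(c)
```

53

k=1,n=3: c = 0+3 = 3
k=2,n=3: c = 3+6 = 9
k=2,n=4: c = 9+8 = 17
k=3,n=3: c = 17+9 = 26
k=3,n=4: c = 26+12 = 38
k=3,n=5: c = 38+15 = 53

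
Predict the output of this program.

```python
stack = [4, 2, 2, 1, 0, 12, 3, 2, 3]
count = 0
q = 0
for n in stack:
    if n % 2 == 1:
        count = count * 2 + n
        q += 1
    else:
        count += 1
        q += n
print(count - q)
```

n=4: not odd, count = 0+1 = 1; q=4
n=2: not odd, count = 1+1 = 2; q=6
n=2: not odd, count = 2+1 = 3; q=8
n=1: odd, count = 3*2+1 = 7; q=9
n=0: not odd, count = 7+1 = 8; q=9
n=12: not odd, count = 8+1 = 9; q=21
n=3: odd, count = 9*2+3 = 21; q=22
n=2: not odd, count = 21+1 = 22; q=24
n=3: odd, count = 22*2+3 = 47; q=25
count-q = 47-25 = 22

22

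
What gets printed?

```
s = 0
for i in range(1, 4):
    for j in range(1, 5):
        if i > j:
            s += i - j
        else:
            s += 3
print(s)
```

i=1,j=1: not 1>1, s = 0+3 = 3
i=1,j=2: not 1>2, s = 3+3 = 6
i=1,j=3: not 1>3, s = 6+3 = 9
i=1,j=4: not 1>4, s = 9+3 = 12
i=2,j=1: 2>1, s = 12+1 = 13
i=2,j=2: not 2>2, s = 13+3 = 16
i=2,j=3: not 2>3, s = 16+3 = 19
i=2,j=4: not 2>4, s = 19+3 = 22
i=3,j=1: 3>1, s = 22+2 = 24
i=3,j=2: 3>2, s = 24+1 = 25
i=3,j=3: not 3>3, s = 25+3 = 28
i=3,j=4: not 3>4, s = 28+3 = 31

31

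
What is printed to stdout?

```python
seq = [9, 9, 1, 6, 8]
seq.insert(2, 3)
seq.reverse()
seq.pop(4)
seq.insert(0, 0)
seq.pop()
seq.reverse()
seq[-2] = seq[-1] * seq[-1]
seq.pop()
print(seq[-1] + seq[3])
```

0

insert 3 at 2 → [9, 9, 3, 1, 6, 8]
reverse → [8, 6, 1, 3, 9, 9]
pop(4) removes 9 → [8, 6, 1, 3, 9]
insert 0 at 0 → [0, 8, 6, 1, 3, 9]
pop() removes 9 → [0, 8, 6, 1, 3]
reverse → [3, 1, 6, 8, 0]
seq[-2] = seq[-1]*seq[-1] = 0*0 = 0 → [3, 1, 6, 0, 0]
pop() removes 0 → [3, 1, 6, 0]
seq[-1]+seq[3] = 0+0 = 0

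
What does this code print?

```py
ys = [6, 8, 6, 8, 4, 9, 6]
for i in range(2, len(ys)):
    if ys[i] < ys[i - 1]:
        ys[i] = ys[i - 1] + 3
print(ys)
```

[6, 8, 11, 14, 17, 20, 23]

i=2: 6<8, ys[2] = 8+3 = 11 → [6, 8, 11, 8, 4, 9, 6]
i=3: 8<11, ys[3] = 11+3 = 14 → [6, 8, 11, 14, 4, 9, 6]
i=4: 4<14, ys[4] = 14+3 = 17 → [6, 8, 11, 14, 17, 9, 6]
i=5: 9<17, ys[5] = 17+3 = 20 → [6, 8, 11, 14, 17, 20, 6]
i=6: 6<20, ys[6] = 20+3 = 23 → [6, 8, 11, 14, 17, 20, 23]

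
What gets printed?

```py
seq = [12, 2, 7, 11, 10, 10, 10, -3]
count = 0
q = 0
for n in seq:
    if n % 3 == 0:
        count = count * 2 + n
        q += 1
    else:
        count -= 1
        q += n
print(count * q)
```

468

n=12: %3==0, count = 0*2+12 = 12; q=1
n=2: not %3==0, count = 12-1 = 11; q=3
n=7: not %3==0, count = 11-1 = 10; q=10
n=11: not %3==0, count = 10-1 = 9; q=21
n=10: not %3==0, count = 9-1 = 8; q=31
n=10: not %3==0, count = 8-1 = 7; q=41
n=10: not %3==0, count = 7-1 = 6; q=51
n=-3: %3==0, count = 6*2+(-3) = 9; q=52
count*q = 9*52 = 468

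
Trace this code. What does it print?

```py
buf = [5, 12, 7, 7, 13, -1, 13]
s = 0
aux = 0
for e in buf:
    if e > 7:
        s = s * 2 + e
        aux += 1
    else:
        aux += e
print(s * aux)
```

1827

e=5: not >7; aux=5
e=12: >7, s = 0*2+12 = 12; aux=6
e=7: not >7; aux=13
e=7: not >7; aux=20
e=13: >7, s = 12*2+13 = 37; aux=21
e=-1: not >7; aux=20
e=13: >7, s = 37*2+13 = 87; aux=21
s*aux = 87*21 = 1827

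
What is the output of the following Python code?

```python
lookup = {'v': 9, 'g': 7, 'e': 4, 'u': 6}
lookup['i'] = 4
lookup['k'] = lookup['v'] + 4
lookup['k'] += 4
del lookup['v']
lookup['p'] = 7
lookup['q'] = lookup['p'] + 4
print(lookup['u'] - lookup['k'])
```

-11

lookup['i'] = 4 → {'v': 9, 'g': 7, 'e': 4, 'u': 6, 'i': 4}
lookup['k'] = lookup['v']+4 = 13 → {'v': 9, 'g': 7, 'e': 4, 'u': 6, 'i': 4, 'k': 13}
lookup['k'] = 13+4 = 17 → {'v': 9, 'g': 7, 'e': 4, 'u': 6, 'i': 4, 'k': 17}
del 'v' → {'g': 7, 'e': 4, 'u': 6, 'i': 4, 'k': 17}
lookup['p'] = 7 → {'g': 7, 'e': 4, 'u': 6, 'i': 4, 'k': 17, 'p': 7}
lookup['q'] = lookup['p']+4 = 11 → {'g': 7, 'e': 4, 'u': 6, 'i': 4, 'k': 17, 'p': 7, 'q': 11}
lookup['u']-lookup['k'] = 6-17 = -11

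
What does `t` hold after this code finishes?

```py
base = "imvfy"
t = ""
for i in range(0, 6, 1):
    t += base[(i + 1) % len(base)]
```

i=0: add base[1]='m' → 'm'
i=1: add base[2]='v' → 'mv'
i=2: add base[3]='f' → 'mvf'
i=3: add base[4]='y' → 'mvfy'
i=4: add base[0]='i' → 'mvfyi'
i=5: add base[1]='m' → 'mvfyim'

'mvfyim'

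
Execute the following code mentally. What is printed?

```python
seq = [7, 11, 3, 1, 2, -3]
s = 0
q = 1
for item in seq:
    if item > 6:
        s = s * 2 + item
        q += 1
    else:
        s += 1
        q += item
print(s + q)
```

item=7: >6, s = 0*2+7 = 7; q=2
item=11: >6, s = 7*2+11 = 25; q=3
item=3: not >6, s = 25+1 = 26; q=6
item=1: not >6, s = 26+1 = 27; q=7
item=2: not >6, s = 27+1 = 28; q=9
item=-3: not >6, s = 28+1 = 29; q=6
s+q = 29+6 = 35

35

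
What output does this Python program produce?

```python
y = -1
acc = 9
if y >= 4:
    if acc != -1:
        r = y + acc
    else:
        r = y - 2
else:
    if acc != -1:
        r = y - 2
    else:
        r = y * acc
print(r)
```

y=-1, acc=9
y >= 4 is False; acc != -1 is True
→ r = y - 2 = -3

-3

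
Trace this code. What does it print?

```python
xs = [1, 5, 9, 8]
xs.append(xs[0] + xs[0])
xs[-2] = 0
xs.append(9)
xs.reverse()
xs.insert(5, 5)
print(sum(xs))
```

31

append xs[0]+xs[0] = 1+1 = 2 → [1, 5, 9, 8, 2]
xs[-2] = 0 → [1, 5, 9, 0, 2]
append 9 → [1, 5, 9, 0, 2, 9]
reverse → [9, 2, 0, 9, 5, 1]
insert 5 at 5 → [9, 2, 0, 9, 5, 5, 1]
sum = 31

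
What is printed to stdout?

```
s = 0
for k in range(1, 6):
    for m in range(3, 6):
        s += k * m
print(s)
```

k=1,m=3: s = 0+3 = 3
k=1,m=4: s = 3+4 = 7
k=1,m=5: s = 7+5 = 12
k=2,m=3: s = 12+6 = 18
k=2,m=4: s = 18+8 = 26
k=2,m=5: s = 26+10 = 36
k=3,m=3: s = 36+9 = 45
k=3,m=4: s = 45+12 = 57
k=3,m=5: s = 57+15 = 72
k=4,m=3: s = 72+12 = 84
k=4,m=4: s = 84+16 = 100
k=4,m=5: s = 100+20 = 120
k=5,m=3: s = 120+15 = 135
k=5,m=4: s = 135+20 = 155
k=5,m=5: s = 155+25 = 180

180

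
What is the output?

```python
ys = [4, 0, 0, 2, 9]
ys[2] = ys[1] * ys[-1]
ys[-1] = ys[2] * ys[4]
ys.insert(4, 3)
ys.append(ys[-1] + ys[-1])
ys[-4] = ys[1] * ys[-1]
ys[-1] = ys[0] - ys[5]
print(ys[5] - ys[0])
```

ys[2] = ys[1]*ys[-1] = 0*9 = 0 → [4, 0, 0, 2, 9]
ys[-1] = ys[2]*ys[4] = 0*9 = 0 → [4, 0, 0, 2, 0]
insert 3 at 4 → [4, 0, 0, 2, 3, 0]
append ys[-1]+ys[-1] = 0+0 = 0 → [4, 0, 0, 2, 3, 0, 0]
ys[-4] = ys[1]*ys[-1] = 0*0 = 0 → [4, 0, 0, 0, 3, 0, 0]
ys[-1] = ys[0]-ys[5] = 4-0 = 4 → [4, 0, 0, 0, 3, 0, 4]
ys[5]-ys[0] = 0-4 = -4

-4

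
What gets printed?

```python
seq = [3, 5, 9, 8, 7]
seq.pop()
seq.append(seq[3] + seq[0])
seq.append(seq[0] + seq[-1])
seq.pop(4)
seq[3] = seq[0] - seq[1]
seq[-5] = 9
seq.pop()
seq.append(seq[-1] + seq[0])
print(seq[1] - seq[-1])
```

pop() removes 7 → [3, 5, 9, 8]
append seq[3]+seq[0] = 8+3 = 11 → [3, 5, 9, 8, 11]
append seq[0]+seq[-1] = 3+11 = 14 → [3, 5, 9, 8, 11, 14]
pop(4) removes 11 → [3, 5, 9, 8, 14]
seq[3] = seq[0]-seq[1] = 3-5 = -2 → [3, 5, 9, -2, 14]
seq[-5] = 9 → [9, 5, 9, -2, 14]
pop() removes 14 → [9, 5, 9, -2]
append seq[-1]+seq[0] = (-2)+9 = 7 → [9, 5, 9, -2, 7]
seq[1]-seq[-1] = 5-7 = -2

-2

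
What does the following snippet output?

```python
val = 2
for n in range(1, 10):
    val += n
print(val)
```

47

n=1: val = 2+1 = 3
n=2: val = 3+2 = 5
n=3: val = 5+3 = 8
n=4: val = 8+4 = 12
n=5: val = 12+5 = 17
n=6: val = 17+6 = 23
n=7: val = 23+7 = 30
n=8: val = 30+8 = 38
n=9: val = 38+9 = 47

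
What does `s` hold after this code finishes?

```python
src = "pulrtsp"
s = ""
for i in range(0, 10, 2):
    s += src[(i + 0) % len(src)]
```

'pltpu'

i=0: add src[0]='p' → 'p'
i=2: add src[2]='l' → 'pl'
i=4: add src[4]='t' → 'plt'
i=6: add src[6]='p' → 'pltp'
i=8: add src[1]='u' → 'pltpu'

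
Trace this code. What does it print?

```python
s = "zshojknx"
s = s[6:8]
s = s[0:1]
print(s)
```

slice [6:8] → 'nx'
slice [0:1] → 'n'

n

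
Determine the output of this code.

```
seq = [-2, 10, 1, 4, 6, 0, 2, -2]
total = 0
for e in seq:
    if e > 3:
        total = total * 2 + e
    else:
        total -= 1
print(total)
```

39

e=-2: not >3, total = 0-1 = -1
e=10: >3, total = (-1)*2+10 = 8
e=1: not >3, total = 8-1 = 7
e=4: >3, total = 7*2+4 = 18
e=6: >3, total = 18*2+6 = 42
e=0: not >3, total = 42-1 = 41
e=2: not >3, total = 41-1 = 40
e=-2: not >3, total = 40-1 = 39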